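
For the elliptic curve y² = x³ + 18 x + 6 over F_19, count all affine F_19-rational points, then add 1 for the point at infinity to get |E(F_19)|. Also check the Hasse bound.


Affine points = {(0, 5), (0, 14), (1, 5), (1, 14), (3, 7), (3, 12), (4, 3), (4, 16), (6, 8), (6, 11), (7, 0), (8, 4), (8, 15), (9, 2), (9, 17), (13, 9), (13, 10), (14, 0), (16, 1), (16, 18), (17, 0), (18, 5), (18, 14)}; affine count = 23; |E(F_19)| = 24.

Discriminant check: Δ ∝ 4a³ + 27b² = 4·18³ + 27·6² = 4·5832 + 27·36 ≡ 18 (mod 19). Nonzero ⇒ E is nonsingular.
For each x ∈ F_19, compute rhs = x³ + 18·x + 6 mod 19, then count y ∈ F_19 with y² ≡ rhs.
  x = 0: rhs = 6, matching y values: 5, 14 (2 points).
  x = 1: rhs = 6, matching y values: 5, 14 (2 points).
  x = 2: rhs = 12, matching y values: none (0 points).
  x = 3: rhs = 11, matching y values: 7, 12 (2 points).
  x = 4: rhs = 9, matching y values: 3, 16 (2 points).
  x = 5: rhs = 12, matching y values: none (0 points).
  x = 6: rhs = 7, matching y values: 8, 11 (2 points).
  x = 7: rhs = 0, matching y values: 0 (1 points).
  x = 8: rhs = 16, matching y values: 4, 15 (2 points).
  x = 9: rhs = 4, matching y values: 2, 17 (2 points).
  x = 10: rhs = 8, matching y values: none (0 points).
  x = 11: rhs = 15, matching y values: none (0 points).
  x = 12: rhs = 12, matching y values: none (0 points).
  x = 13: rhs = 5, matching y values: 9, 10 (2 points).
  x = 14: rhs = 0, matching y values: 0 (1 points).
  x = 15: rhs = 3, matching y values: none (0 points).
  x = 16: rhs = 1, matching y values: 1, 18 (2 points).
  x = 17: rhs = 0, matching y values: 0 (1 points).
  x = 18: rhs = 6, matching y values: 5, 14 (2 points).
Total affine count: 23.
Full point count |E(F_19)| = 23 + 1 = 24.
Hasse bound: |24 − (19+1)| = |4| = 4 ≤ 2√19 ≈ 8.7178 ✓.


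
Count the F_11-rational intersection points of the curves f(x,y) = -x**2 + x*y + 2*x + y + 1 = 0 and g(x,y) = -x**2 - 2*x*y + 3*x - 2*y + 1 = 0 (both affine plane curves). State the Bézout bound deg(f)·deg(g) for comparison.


Common zeros: ∅; count = 0; Bézout bound = 4.

deg(f) = 2, deg(g) = 2, so Bézout bound = 4.
Scan x ∈ F_11. For each x, list the y ∈ F_11 with f(x, y) ≡ 0 and those with g(x, y) ≡ 0 (mod 11); the common zeros in that column are the intersection.
  x = 0: f ≡ 0 at y ∈ {10}; g ≡ 0 at y ∈ {6}; common: ∅.
  x = 1: f ≡ 0 at y ∈ {10}; g ≡ 0 at y ∈ {9}; common: ∅.
  x = 2: f ≡ 0 at y ∈ {7}; g ≡ 0 at y ∈ {6}; common: ∅.
  x = 3: f ≡ 0 at y ∈ {6}; g ≡ 0 at y ∈ {7}; common: ∅.
  x = 4: f ≡ 0 at y ∈ {8}; g ≡ 0 at y ∈ {3}; common: ∅.
  x = 5: f ≡ 0 at y ∈ {6}; g ≡ 0 at y ∈ {2}; common: ∅.
  x = 6: f ≡ 0 at y ∈ {8}; g ≡ 0 at y ∈ {9}; common: ∅.
  x = 7: f ≡ 0 at y ∈ {7}; g ≡ 0 at y ∈ {10}; common: ∅.
  x = 8: f ≡ 0 at y ∈ {4}; g ≡ 0 at y ∈ {7}; common: ∅.
  x = 9: f ≡ 0 at y ∈ {4}; g ≡ 0 at y ∈ {10}; common: ∅.
  x = 10: f ≡ 0 at y ∈ ∅; g ≡ 0 at y ∈ ∅; common: ∅.
Collecting: common zeros = ∅, so the count is 0.
Comparison with the Bézout bound: 0 ≤ 4 = deg(f)·deg(g), as expected for curves with no common component (the affine F_11-count falls short of the bound because intersections may lie at infinity, over extension fields, or carry multiplicity).


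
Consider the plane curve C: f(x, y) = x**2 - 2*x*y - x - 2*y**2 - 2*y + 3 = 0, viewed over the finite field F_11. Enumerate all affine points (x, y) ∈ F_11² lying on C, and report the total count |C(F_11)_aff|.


Affine F_11-points: {(3, 3), (3, 4), (4, 3), (5, 6), (5, 10), (6, 0), (6, 4), (7, 7), (8, 6), (8, 7)}; count = 10.

For each of the 121 pairs (x, y) ∈ F_11², evaluate f(x, y) mod 11. Record the zeros.
  x = 0: [0↦3, 1↦10, 2↦2, 3↦1, 4↦7, 5↦9, 6↦7, 7↦1, 8↦2, 9↦10, 10↦3]  zeros at y ∈ ∅
  x = 1: [0↦3, 1↦8, 2↦9, 3↦6, 4↦10, 5↦10, 6↦6, 7↦9, 8↦8, 9↦3, 10↦5]  zeros at y ∈ ∅
  x = 2: [0↦5, 1↦8, 2↦7, 3↦2, 4↦4, 5↦2, 6↦7, 7↦8, 8↦5, 9↦9, 10↦9]  zeros at y ∈ ∅
  x = 3: [0↦9, 1↦10, 2↦7, 3↦0, 4↦0, 5↦7, 6↦10, 7↦9, 8↦4, 9↦6, 10↦4]  zeros at y ∈ {3, 4}
  x = 4: [0↦4, 1↦3, 2↦9, 3↦0, 4↦9, 5↦3, 6↦4, 7↦1, 8↦5, 9↦5, 10↦1]  zeros at y ∈ {3}
  x = 5: [0↦1, 1↦9, 2↦2, 3↦2, 4↦9, 5↦1, 6↦0, 7↦6, 8↦8, 9↦6, 10↦0]  zeros at y ∈ {6, 10}
  x = 6: [0↦0, 1↦6, 2↦8, 3↦6, 4↦0, 5↦1, 6↦9, 7↦2, 8↦2, 9↦9, 10↦1]  zeros at y ∈ {0, 4}
  x = 7: [0↦1, 1↦5, 2↦5, 3↦1, 4↦4, 5↦3, 6↦9, 7↦0, 8↦9, 9↦3, 10↦4]  zeros at y ∈ {7}
  x = 8: [0↦4, 1↦6, 2↦4, 3↦9, 4↦10, 5↦7, 6↦0, 7↦0, 8↦7, 9↦10, 10↦9]  zeros at y ∈ {6, 7}
  x = 9: [0↦9, 1↦9, 2↦5, 3↦8, 4↦7, 5↦2, 6↦4, 7↦2, 8↦7, 9↦8, 10↦5]  zeros at y ∈ ∅
  x = 10: [0↦5, 1↦3, 2↦8, 3↦9, 4↦6, 5↦10, 6↦10, 7↦6, 8↦9, 9↦8, 10↦3]  zeros at y ∈ ∅
Collecting zeros: affine points = {(3, 3), (3, 4), (4, 3), (5, 6), (5, 10), (6, 0), (6, 4), (7, 7), (8, 6), (8, 7)}.
Total count |C(F_11)_aff| = 10.


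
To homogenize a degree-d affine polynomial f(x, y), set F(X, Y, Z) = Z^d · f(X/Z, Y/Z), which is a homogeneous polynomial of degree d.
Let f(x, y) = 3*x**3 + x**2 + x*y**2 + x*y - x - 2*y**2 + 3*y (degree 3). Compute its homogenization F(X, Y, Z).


F(X, Y, Z) = 3*X**3 + X**2*Z + X*Y**2 + X*Y*Z - X*Z**2 - 2*Y**2*Z + 3*Y*Z**2

deg(f) = 3.
Substitute x = X/Z, y = Y/Z into f, then multiply by Z^3.
  monomial 3·x^3·y^0 ↦ 3·X^3·Y^0·Z^0.
  monomial 1·x^2·y^0 ↦ 1·X^2·Y^0·Z^1.
  monomial 1·x^1·y^2 ↦ 1·X^1·Y^2·Z^0.
  monomial 1·x^1·y^1 ↦ 1·X^1·Y^1·Z^1.
  monomial -1·x^1·y^0 ↦ -1·X^1·Y^0·Z^2.
  monomial -2·x^0·y^2 ↦ -2·X^0·Y^2·Z^1.
  monomial 3·x^0·y^1 ↦ 3·X^0·Y^1·Z^2.
Collecting: F(X, Y, Z) = 3*X**3 + X**2*Z + X*Y**2 + X*Y*Z - X*Z**2 - 2*Y**2*Z + 3*Y*Z**2.


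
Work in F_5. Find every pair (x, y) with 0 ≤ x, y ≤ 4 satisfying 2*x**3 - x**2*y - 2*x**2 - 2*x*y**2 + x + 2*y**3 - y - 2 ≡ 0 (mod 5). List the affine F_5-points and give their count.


Affine F_5-points: {(4, 1), (4, 4)}; count = 2.

For each of the 25 pairs (x, y) ∈ F_5², evaluate f(x, y) mod 5. Record the zeros.
  x = 0: [0↦3, 1↦4, 2↦2, 3↦4, 4↦2]  zeros at y ∈ ∅
  x = 1: [0↦4, 1↦2, 2↦3, 3↦4, 4↦2]  zeros at y ∈ ∅
  x = 2: [0↦3, 1↦1, 2↦3, 3↦1, 4↦2]  zeros at y ∈ ∅
  x = 3: [0↦2, 1↦3, 2↦4, 3↦2, 4↦4]  zeros at y ∈ ∅
  x = 4: [0↦3, 1↦0, 2↦3, 3↦4, 4↦0]  zeros at y ∈ {1, 4}
Collecting zeros: affine points = {(4, 1), (4, 4)}.
Total count |C(F_5)_aff| = 2.


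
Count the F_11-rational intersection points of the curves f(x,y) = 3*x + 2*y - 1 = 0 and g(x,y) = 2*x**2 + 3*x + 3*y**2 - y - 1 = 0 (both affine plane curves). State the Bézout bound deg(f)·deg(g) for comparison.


Common zeros: ∅; count = 0; Bézout bound = 2.

deg(f) = 1, deg(g) = 2, so Bézout bound = 2.
Scan x ∈ F_11. For each x, list the y ∈ F_11 with f(x, y) ≡ 0 and those with g(x, y) ≡ 0 (mod 11); the common zeros in that column are the intersection.
  x = 0: f ≡ 0 at y ∈ {6}; g ≡ 0 at y ∈ ∅; common: ∅.
  x = 1: f ≡ 0 at y ∈ {10}; g ≡ 0 at y ∈ ∅; common: ∅.
  x = 2: f ≡ 0 at y ∈ {3}; g ≡ 0 at y ∈ ∅; common: ∅.
  x = 3: f ≡ 0 at y ∈ {7}; g ≡ 0 at y ∈ ∅; common: ∅.
  x = 4: f ≡ 0 at y ∈ {0}; g ≡ 0 at y ∈ ∅; common: ∅.
  x = 5: f ≡ 0 at y ∈ {4}; g ≡ 0 at y ∈ {1, 3}; common: ∅.
  x = 6: f ≡ 0 at y ∈ {8}; g ≡ 0 at y ∈ {2}; common: ∅.
  x = 7: f ≡ 0 at y ∈ {1}; g ≡ 0 at y ∈ {6, 9}; common: ∅.
  x = 8: f ≡ 0 at y ∈ {5}; g ≡ 0 at y ∈ {6, 9}; common: ∅.
  x = 9: f ≡ 0 at y ∈ {9}; g ≡ 0 at y ∈ {2}; common: ∅.
  x = 10: f ≡ 0 at y ∈ {2}; g ≡ 0 at y ∈ {1, 3}; common: ∅.
Collecting: common zeros = ∅, so the count is 0.
Comparison with the Bézout bound: 0 ≤ 2 = deg(f)·deg(g), as expected for curves with no common component (the affine F_11-count falls short of the bound because intersections may lie at infinity, over extension fields, or carry multiplicity).


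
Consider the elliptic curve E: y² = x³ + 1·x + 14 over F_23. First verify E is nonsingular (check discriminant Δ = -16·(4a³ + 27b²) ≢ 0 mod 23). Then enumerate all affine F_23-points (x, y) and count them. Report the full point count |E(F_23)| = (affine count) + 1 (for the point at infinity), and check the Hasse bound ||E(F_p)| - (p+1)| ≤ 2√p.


Affine points = {(1, 4), (1, 19), (2, 1), (2, 22), (4, 6), (4, 17), (5, 11), (5, 12), (6, 11), (6, 12), (9, 4), (9, 19), (10, 9), (10, 14), (12, 11), (12, 12), (13, 4), (13, 19), (14, 9), (14, 14), (15, 0), (16, 3), (16, 20), (21, 2), (21, 21), (22, 9), (22, 14)}; affine count = 27; |E(F_23)| = 28.

Discriminant check: Δ ∝ 4a³ + 27b² = 4·1³ + 27·14² = 4·1 + 27·196 ≡ 6 (mod 23). Nonzero ⇒ E is nonsingular.
For each x ∈ F_23, compute rhs = x³ + 1·x + 14 mod 23, then count y ∈ F_23 with y² ≡ rhs.
  x = 0: rhs = 14, matching y values: none (0 points).
  x = 1: rhs = 16, matching y values: 4, 19 (2 points).
  x = 2: rhs = 1, matching y values: 1, 22 (2 points).
  x = 3: rhs = 21, matching y values: none (0 points).
  x = 4: rhs = 13, matching y values: 6, 17 (2 points).
  x = 5: rhs = 6, matching y values: 11, 12 (2 points).
  x = 6: rhs = 6, matching y values: 11, 12 (2 points).
  x = 7: rhs = 19, matching y values: none (0 points).
  x = 8: rhs = 5, matching y values: none (0 points).
  x = 9: rhs = 16, matching y values: 4, 19 (2 points).
  x = 10: rhs = 12, matching y values: 9, 14 (2 points).
  x = 11: rhs = 22, matching y values: none (0 points).
  x = 12: rhs = 6, matching y values: 11, 12 (2 points).
  x = 13: rhs = 16, matching y values: 4, 19 (2 points).
  x = 14: rhs = 12, matching y values: 9, 14 (2 points).
  x = 15: rhs = 0, matching y values: 0 (1 points).
  x = 16: rhs = 9, matching y values: 3, 20 (2 points).
  x = 17: rhs = 22, matching y values: none (0 points).
  x = 18: rhs = 22, matching y values: none (0 points).
  x = 19: rhs = 15, matching y values: none (0 points).
  x = 20: rhs = 7, matching y values: none (0 points).
  x = 21: rhs = 4, matching y values: 2, 21 (2 points).
  x = 22: rhs = 12, matching y values: 9, 14 (2 points).
Total affine count: 27.
Full point count |E(F_23)| = 27 + 1 = 28.
Hasse bound: |28 − (23+1)| = |4| = 4 ≤ 2√23 ≈ 9.5917 ✓.


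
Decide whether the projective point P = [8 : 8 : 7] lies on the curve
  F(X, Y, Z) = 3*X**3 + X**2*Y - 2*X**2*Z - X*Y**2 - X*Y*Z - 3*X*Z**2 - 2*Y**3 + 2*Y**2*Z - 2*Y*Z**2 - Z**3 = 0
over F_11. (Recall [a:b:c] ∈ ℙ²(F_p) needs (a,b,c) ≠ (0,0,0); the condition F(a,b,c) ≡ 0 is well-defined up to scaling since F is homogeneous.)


F(8,8,7) ≡ 5 (mod 11); P is NOT on the curve.

Evaluate F(8, 8, 7) term-by-term (mod 11).
  3*X**3 ↦ 3·512·1·1 = 1536
  X**2*Y ↦ 1·64·8·1 = 512
  -2*X**2*Z ↦ -2·64·1·7 = -896
  -X*Y**2 ↦ -1·8·64·1 = -512
  -X*Y*Z ↦ -1·8·8·7 = -448
  -3*X*Z**2 ↦ -3·8·1·49 = -1176
  -2*Y**3 ↦ -2·1·512·1 = -1024
  2*Y**2*Z ↦ 2·1·64·7 = 896
  -2*Y*Z**2 ↦ -2·1·8·49 = -784
  -Z**3 ↦ -1·1·1·343 = -343
Sum: F(8, 8, 7) = (1536) + (512) + (-896) + (-512) + (-448) + (-1176) + (-1024) + (896) + (-784) + (-343) = -2239.
Reducing mod 11: -2239 ≡ 5 (mod 11).
Since F(a, b, c) ≡ 5 ≠ 0 (mod 11), P does NOT lie on the curve.


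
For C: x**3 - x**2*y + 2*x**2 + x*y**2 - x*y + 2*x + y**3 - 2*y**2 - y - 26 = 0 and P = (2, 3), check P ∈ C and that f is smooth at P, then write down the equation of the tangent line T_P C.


Tangent line at P: 16*x + 20*y - 92 = 0.

Step 1: f(2, 3) = 0, so P lies on C.
Step 2: partial derivatives
  f_x(x, y) = 3*x**2 - 2*x*y + 4*x + y**2 - y + 2, f_y(x, y) = -x**2 + 2*x*y - x + 3*y**2 - 4*y - 1.
  f_x(P) = 16, f_y(P) = 20 (gradient nonzero, so P is smooth).
Step 3: tangent line at P: 16·(x − 2) + 20·(y − 3) = 0.
Expanding: 16*x + 20*y - 92 = 0.


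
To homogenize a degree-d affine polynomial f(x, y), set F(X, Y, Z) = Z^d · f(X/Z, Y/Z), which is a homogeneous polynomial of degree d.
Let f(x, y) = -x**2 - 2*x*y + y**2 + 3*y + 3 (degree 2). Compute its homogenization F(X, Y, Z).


F(X, Y, Z) = -X**2 - 2*X*Y + Y**2 + 3*Y*Z + 3*Z**2

deg(f) = 2.
Substitute x = X/Z, y = Y/Z into f, then multiply by Z^2.
  monomial -1·x^2·y^0 ↦ -1·X^2·Y^0·Z^0.
  monomial -2·x^1·y^1 ↦ -2·X^1·Y^1·Z^0.
  monomial 1·x^0·y^2 ↦ 1·X^0·Y^2·Z^0.
  monomial 3·x^0·y^1 ↦ 3·X^0·Y^1·Z^1.
  monomial 3·x^0·y^0 ↦ 3·X^0·Y^0·Z^2.
Collecting: F(X, Y, Z) = -X**2 - 2*X*Y + Y**2 + 3*Y*Z + 3*Z**2.


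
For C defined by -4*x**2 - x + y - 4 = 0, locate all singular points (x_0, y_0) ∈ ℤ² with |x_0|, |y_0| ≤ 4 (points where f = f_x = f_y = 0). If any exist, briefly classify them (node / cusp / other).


No singular points in the scanned grid; C is smooth there.

Compute partial derivatives:
  f_x = -8*x - 1.
  f_y = 1.
f_y = 1 is a nonzero constant, so f_y never vanishes: no point (x, y) can satisfy f = f_x = f_y = 0. In particular no (x, y) ∈ {−4, ..., 4}² is singular; the curve is smooth.


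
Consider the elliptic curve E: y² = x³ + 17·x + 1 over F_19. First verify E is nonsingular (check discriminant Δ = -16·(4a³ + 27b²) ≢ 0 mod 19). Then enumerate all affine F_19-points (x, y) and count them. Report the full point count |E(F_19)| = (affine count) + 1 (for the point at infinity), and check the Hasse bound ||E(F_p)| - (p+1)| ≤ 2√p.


Affine points = {(0, 1), (0, 18), (1, 0), (2, 9), (2, 10), (4, 0), (7, 8), (7, 11), (9, 3), (9, 16), (13, 5), (13, 14), (14, 0), (17, 4), (17, 15)}; affine count = 15; |E(F_19)| = 16.

Discriminant check: Δ ∝ 4a³ + 27b² = 4·17³ + 27·1² = 4·4913 + 27·1 ≡ 14 (mod 19). Nonzero ⇒ E is nonsingular.
For each x ∈ F_19, compute rhs = x³ + 17·x + 1 mod 19, then count y ∈ F_19 with y² ≡ rhs.
  x = 0: rhs = 1, matching y values: 1, 18 (2 points).
  x = 1: rhs = 0, matching y values: 0 (1 points).
  x = 2: rhs = 5, matching y values: 9, 10 (2 points).
  x = 3: rhs = 3, matching y values: none (0 points).
  x = 4: rhs = 0, matching y values: 0 (1 points).
  x = 5: rhs = 2, matching y values: none (0 points).
  x = 6: rhs = 15, matching y values: none (0 points).
  x = 7: rhs = 7, matching y values: 8, 11 (2 points).
  x = 8: rhs = 3, matching y values: none (0 points).
  x = 9: rhs = 9, matching y values: 3, 16 (2 points).
  x = 10: rhs = 12, matching y values: none (0 points).
  x = 11: rhs = 18, matching y values: none (0 points).
  x = 12: rhs = 14, matching y values: none (0 points).
  x = 13: rhs = 6, matching y values: 5, 14 (2 points).
  x = 14: rhs = 0, matching y values: 0 (1 points).
  x = 15: rhs = 2, matching y values: none (0 points).
  x = 16: rhs = 18, matching y values: none (0 points).
  x = 17: rhs = 16, matching y values: 4, 15 (2 points).
  x = 18: rhs = 2, matching y values: none (0 points).
Total affine count: 15.
Full point count |E(F_19)| = 15 + 1 = 16.
Hasse bound: |16 − (19+1)| = |-4| = 4 ≤ 2√19 ≈ 8.7178 ✓.


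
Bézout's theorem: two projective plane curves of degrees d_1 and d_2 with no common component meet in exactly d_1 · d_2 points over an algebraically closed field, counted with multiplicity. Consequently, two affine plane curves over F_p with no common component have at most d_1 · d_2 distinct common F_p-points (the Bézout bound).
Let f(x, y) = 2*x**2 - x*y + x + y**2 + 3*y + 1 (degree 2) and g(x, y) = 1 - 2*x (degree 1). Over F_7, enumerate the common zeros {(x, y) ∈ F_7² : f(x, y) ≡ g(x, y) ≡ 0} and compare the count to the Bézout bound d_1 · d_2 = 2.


Common zeros: {(4, 4)}; count = 1; Bézout bound = 2.

deg(f) = 2, deg(g) = 1, so Bézout bound = 2.
Scan x ∈ F_7. For each x, list the y ∈ F_7 with f(x, y) ≡ 0 and those with g(x, y) ≡ 0 (mod 7); the common zeros in that column are the intersection.
  x = 0: f ≡ 0 at y ∈ ∅; g ≡ 0 at y ∈ ∅; common: ∅.
  x = 1: f ≡ 0 at y ∈ {1, 4}; g ≡ 0 at y ∈ ∅; common: ∅.
  x = 2: f ≡ 0 at y ∈ ∅; g ≡ 0 at y ∈ ∅; common: ∅.
  x = 3: f ≡ 0 at y ∈ ∅; g ≡ 0 at y ∈ ∅; common: ∅.
  x = 4: f ≡ 0 at y ∈ {4}; g ≡ 0 at y ∈ {0, 1, 2, 3, 4, 5, 6}; common: {4}.
  x = 5: f ≡ 0 at y ∈ {0, 2}; g ≡ 0 at y ∈ ∅; common: ∅.
  x = 6: f ≡ 0 at y ∈ {1, 2}; g ≡ 0 at y ∈ ∅; common: ∅.
Collecting: common zeros = {(4, 4)}, so the count is 1.
Comparison with the Bézout bound: 1 ≤ 2 = deg(f)·deg(g), as expected for curves with no common component (the affine F_7-count falls short of the bound because intersections may lie at infinity, over extension fields, or carry multiplicity).


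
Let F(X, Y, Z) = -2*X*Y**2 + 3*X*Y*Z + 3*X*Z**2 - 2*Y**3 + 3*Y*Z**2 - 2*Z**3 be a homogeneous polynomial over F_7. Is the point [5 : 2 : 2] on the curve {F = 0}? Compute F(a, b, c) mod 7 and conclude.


F(5,2,2) ≡ 2 (mod 7); P is NOT on the curve.

Evaluate F(5, 2, 2) term-by-term (mod 7).
  -2*X*Y**2 ↦ -2·5·4·1 = -40
  3*X*Y*Z ↦ 3·5·2·2 = 60
  3*X*Z**2 ↦ 3·5·1·4 = 60
  -2*Y**3 ↦ -2·1·8·1 = -16
  3*Y*Z**2 ↦ 3·1·2·4 = 24
  -2*Z**3 ↦ -2·1·1·8 = -16
Sum: F(5, 2, 2) = (-40) + (60) + (60) + (-16) + (24) + (-16) = 72.
Reducing mod 7: 72 ≡ 2 (mod 7).
Since F(a, b, c) ≡ 2 ≠ 0 (mod 7), P does NOT lie on the curve.


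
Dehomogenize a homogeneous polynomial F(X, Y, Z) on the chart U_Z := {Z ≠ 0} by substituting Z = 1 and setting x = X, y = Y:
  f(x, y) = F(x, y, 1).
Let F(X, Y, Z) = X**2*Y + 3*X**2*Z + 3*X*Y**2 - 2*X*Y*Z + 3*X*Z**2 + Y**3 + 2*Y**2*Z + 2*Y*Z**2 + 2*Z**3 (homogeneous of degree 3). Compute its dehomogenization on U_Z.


f(x, y) = x**2*y + 3*x**2 + 3*x*y**2 - 2*x*y + 3*x + y**3 + 2*y**2 + 2*y + 2

On U_Z we set Z = 1. Each monomial c·X^i·Y^j·Z^k in F becomes c·x^i·y^j·1^k = c·x^i·y^j.
Substituting Z = 1: F(X, Y, 1) = x**2*y + 3*x**2 + 3*x*y**2 - 2*x*y + 3*x + y**3 + 2*y**2 + 2*y + 2.
Note: deg(f) ≤ deg(F) = 3; strict inequality happens when F is divisible by Z (lost terms).


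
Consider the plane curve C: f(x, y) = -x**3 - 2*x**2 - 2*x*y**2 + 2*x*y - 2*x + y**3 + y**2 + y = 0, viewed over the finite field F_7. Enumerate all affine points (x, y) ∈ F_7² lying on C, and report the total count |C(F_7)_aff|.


Affine F_7-points: {(0, 0), (0, 2), (0, 4), (2, 2), (3, 2), (5, 1), (6, 5)}; count = 7.

For each of the 49 pairs (x, y) ∈ F_7², evaluate f(x, y) mod 7. Record the zeros.
  x = 0: [0↦0, 1↦3, 2↦0, 3↦4, 4↦0, 5↦1, 6↦6]  zeros at y ∈ {0, 2, 4}
  x = 1: [0↦2, 1↦5, 2↦5, 3↦1, 4↦6, 5↦5, 6↦4]  zeros at y ∈ ∅
  x = 2: [0↦1, 1↦4, 2↦0, 3↦2, 4↦2, 5↦6, 6↦6]  zeros at y ∈ {2}
  x = 3: [0↦5, 1↦1, 2↦0, 3↦1, 4↦3, 5↦5, 6↦6]  zeros at y ∈ {2}
  x = 4: [0↦1, 1↦4, 2↦6, 3↦6, 4↦3, 5↦3, 6↦5]  zeros at y ∈ ∅
  x = 5: [0↦4, 1↦0, 2↦5, 3↦4, 4↦3, 5↦1, 6↦4]  zeros at y ∈ {1}
  x = 6: [0↦1, 1↦4, 2↦5, 3↦3, 4↦4, 5↦0, 6↦4]  zeros at y ∈ {5}
Collecting zeros: affine points = {(0, 0), (0, 2), (0, 4), (2, 2), (3, 2), (5, 1), (6, 5)}.
Total count |C(F_7)_aff| = 7.


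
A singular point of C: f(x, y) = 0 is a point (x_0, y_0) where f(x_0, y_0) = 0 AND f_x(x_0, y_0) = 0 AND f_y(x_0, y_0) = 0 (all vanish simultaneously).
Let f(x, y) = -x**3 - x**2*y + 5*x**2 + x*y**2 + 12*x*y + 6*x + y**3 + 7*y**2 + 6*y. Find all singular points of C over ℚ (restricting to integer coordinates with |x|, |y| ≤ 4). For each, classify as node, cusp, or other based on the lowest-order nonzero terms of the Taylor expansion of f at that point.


Singular points: {(3, -3)}; classification: node.

Compute partial derivatives:
  f_x = -3*x**2 - 2*x*y + 10*x + y**2 + 12*y + 6.
  f_y = -x**2 + 2*x*y + 12*x + 3*y**2 + 14*y + 6.
Scan x_0 ∈ {−4, ..., 4}. For each x_0, f_y(x_0, y) is a polynomial in y; find its integer roots y ∈ {−4, ..., 4}, then test f_x and f at those candidates.
  x = -4: f_y(-4, y) = 3*y**2 + 6*y - 58; no integer root y with |y| ≤ 4.
  x = -3: f_y(-3, y) = 3*y**2 + 8*y - 39; no integer root y with |y| ≤ 4.
  x = -2: f_y(-2, y) = 3*y**2 + 10*y - 22; no integer root y with |y| ≤ 4.
  x = -1: f_y(-1, y) = 3*y**2 + 12*y - 7; no integer root y with |y| ≤ 4.
  x = 0: f_y(0, y) = 3*y**2 + 14*y + 6; no integer root y with |y| ≤ 4.
  x = 1: f_y(1, y) = 3*y**2 + 16*y + 17; no integer root y with |y| ≤ 4.
  x = 2: f_y(2, y) = 3*y**2 + 18*y + 26; no integer root y with |y| ≤ 4.
  x = 3: f_y(3, y) = 3*y**2 + 20*y + 33; vanishes at y ∈ {-3}. (3, -3): f_x = 0, f = 0 — SINGULAR.
  x = 4: f_y(4, y) = 3*y**2 + 22*y + 38; no integer root y with |y| ≤ 4.
Only singular point on the grid: (3, -3).
Classify: substitute x = 3 + u, y = -3 + v and expand: f = -u**3 - u**2*v - u**2 + u*v**2 + v**3 + v**2.
No constant or linear terms (consistent with a singular point). Quadratic part: -u**2 + v**2. Cubic part: -u**3 - u**2*v + u*v**2 + v**3.
The quadratic part v**2 - u**2 = (v − u)(v + u) splits into two distinct linear factors, so there are two distinct tangent lines y − -3 = ±(x − 3) — this is a node (ordinary double point).
Classification: node.


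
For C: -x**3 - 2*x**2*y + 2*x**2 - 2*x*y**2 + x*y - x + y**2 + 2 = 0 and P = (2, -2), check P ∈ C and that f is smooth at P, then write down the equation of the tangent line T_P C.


Tangent line at P: x + 6*y + 10 = 0.

Step 1: f(2, -2) = 0, so P lies on C.
Step 2: partial derivatives
  f_x(x, y) = -3*x**2 - 4*x*y + 4*x - 2*y**2 + y - 1, f_y(x, y) = -2*x**2 - 4*x*y + x + 2*y.
  f_x(P) = 1, f_y(P) = 6 (gradient nonzero, so P is smooth).
Step 3: tangent line at P: 1·(x − 2) + 6·(y − -2) = 0.
Expanding: x + 6*y + 10 = 0.


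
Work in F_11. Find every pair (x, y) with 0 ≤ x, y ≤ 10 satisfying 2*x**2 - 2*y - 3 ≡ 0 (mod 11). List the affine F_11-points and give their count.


Affine F_11-points: {(0, 4), (1, 5), (2, 8), (3, 2), (4, 9), (5, 7), (6, 7), (7, 9), (8, 2), (9, 8), (10, 5)}; count = 11.

For each of the 121 pairs (x, y) ∈ F_11², evaluate f(x, y) mod 11. Record the zeros.
  x = 0: [0↦8, 1↦6, 2↦4, 3↦2, 4↦0, 5↦9, 6↦7, 7↦5, 8↦3, 9↦1, 10↦10]  zeros at y ∈ {4}
  x = 1: [0↦10, 1↦8, 2↦6, 3↦4, 4↦2, 5↦0, 6↦9, 7↦7, 8↦5, 9↦3, 10↦1]  zeros at y ∈ {5}
  x = 2: [0↦5, 1↦3, 2↦1, 3↦10, 4↦8, 5↦6, 6↦4, 7↦2, 8↦0, 9↦9, 10↦7]  zeros at y ∈ {8}
  x = 3: [0↦4, 1↦2, 2↦0, 3↦9, 4↦7, 5↦5, 6↦3, 7↦1, 8↦10, 9↦8, 10↦6]  zeros at y ∈ {2}
  x = 4: [0↦7, 1↦5, 2↦3, 3↦1, 4↦10, 5↦8, 6↦6, 7↦4, 8↦2, 9↦0, 10↦9]  zeros at y ∈ {9}
  x = 5: [0↦3, 1↦1, 2↦10, 3↦8, 4↦6, 5↦4, 6↦2, 7↦0, 8↦9, 9↦7, 10↦5]  zeros at y ∈ {7}
  x = 6: [0↦3, 1↦1, 2↦10, 3↦8, 4↦6, 5↦4, 6↦2, 7↦0, 8↦9, 9↦7, 10↦5]  zeros at y ∈ {7}
  x = 7: [0↦7, 1↦5, 2↦3, 3↦1, 4↦10, 5↦8, 6↦6, 7↦4, 8↦2, 9↦0, 10↦9]  zeros at y ∈ {9}
  x = 8: [0↦4, 1↦2, 2↦0, 3↦9, 4↦7, 5↦5, 6↦3, 7↦1, 8↦10, 9↦8, 10↦6]  zeros at y ∈ {2}
  x = 9: [0↦5, 1↦3, 2↦1, 3↦10, 4↦8, 5↦6, 6↦4, 7↦2, 8↦0, 9↦9, 10↦7]  zeros at y ∈ {8}
  x = 10: [0↦10, 1↦8, 2↦6, 3↦4, 4↦2, 5↦0, 6↦9, 7↦7, 8↦5, 9↦3, 10↦1]  zeros at y ∈ {5}
Collecting zeros: affine points = {(0, 4), (1, 5), (2, 8), (3, 2), (4, 9), (5, 7), (6, 7), (7, 9), (8, 2), (9, 8), (10, 5)}.
Total count |C(F_11)_aff| = 11.


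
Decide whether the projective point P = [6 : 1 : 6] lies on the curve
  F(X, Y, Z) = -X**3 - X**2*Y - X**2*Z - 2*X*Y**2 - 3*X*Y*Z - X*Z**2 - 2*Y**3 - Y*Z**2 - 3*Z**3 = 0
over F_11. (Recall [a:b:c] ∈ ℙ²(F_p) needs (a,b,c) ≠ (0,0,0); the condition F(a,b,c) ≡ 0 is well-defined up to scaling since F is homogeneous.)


F(6,1,6) ≡ 6 (mod 11); P is NOT on the curve.

Evaluate F(6, 1, 6) term-by-term (mod 11).
  -X**3 ↦ -1·216·1·1 = -216
  -X**2*Y ↦ -1·36·1·1 = -36
  -X**2*Z ↦ -1·36·1·6 = -216
  -2*X*Y**2 ↦ -2·6·1·1 = -12
  -3*X*Y*Z ↦ -3·6·1·6 = -108
  -X*Z**2 ↦ -1·6·1·36 = -216
  -2*Y**3 ↦ -2·1·1·1 = -2
  -Y*Z**2 ↦ -1·1·1·36 = -36
  -3*Z**3 ↦ -3·1·1·216 = -648
Sum: F(6, 1, 6) = (-216) + (-36) + (-216) + (-12) + (-108) + (-216) + (-2) + (-36) + (-648) = -1490.
Reducing mod 11: -1490 ≡ 6 (mod 11).
Since F(a, b, c) ≡ 6 ≠ 0 (mod 11), P does NOT lie on the curve.


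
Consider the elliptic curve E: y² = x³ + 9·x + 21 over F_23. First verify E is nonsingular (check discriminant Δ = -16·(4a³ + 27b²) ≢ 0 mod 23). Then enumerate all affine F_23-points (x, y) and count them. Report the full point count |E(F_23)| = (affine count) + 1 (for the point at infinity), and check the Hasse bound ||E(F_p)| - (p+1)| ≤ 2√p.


Affine points = {(1, 10), (1, 13), (2, 1), (2, 22), (3, 11), (3, 12), (4, 11), (4, 12), (7, 6), (7, 17), (9, 7), (9, 16), (11, 5), (11, 18), (13, 9), (13, 14), (14, 4), (14, 19), (15, 9), (15, 14), (16, 11), (16, 12), (17, 2), (17, 21), (18, 9), (18, 14), (19, 6), (19, 17), (20, 6), (20, 17), (21, 8), (21, 15)}; affine count = 32; |E(F_23)| = 33.

Discriminant check: Δ ∝ 4a³ + 27b² = 4·9³ + 27·21² = 4·729 + 27·441 ≡ 11 (mod 23). Nonzero ⇒ E is nonsingular.
For each x ∈ F_23, compute rhs = x³ + 9·x + 21 mod 23, then count y ∈ F_23 with y² ≡ rhs.
  x = 0: rhs = 21, matching y values: none (0 points).
  x = 1: rhs = 8, matching y values: 10, 13 (2 points).
  x = 2: rhs = 1, matching y values: 1, 22 (2 points).
  x = 3: rhs = 6, matching y values: 11, 12 (2 points).
  x = 4: rhs = 6, matching y values: 11, 12 (2 points).
  x = 5: rhs = 7, matching y values: none (0 points).
  x = 6: rhs = 15, matching y values: none (0 points).
  x = 7: rhs = 13, matching y values: 6, 17 (2 points).
  x = 8: rhs = 7, matching y values: none (0 points).
  x = 9: rhs = 3, matching y values: 7, 16 (2 points).
  x = 10: rhs = 7, matching y values: none (0 points).
  x = 11: rhs = 2, matching y values: 5, 18 (2 points).
  x = 12: rhs = 17, matching y values: none (0 points).
  x = 13: rhs = 12, matching y values: 9, 14 (2 points).
  x = 14: rhs = 16, matching y values: 4, 19 (2 points).
  x = 15: rhs = 12, matching y values: 9, 14 (2 points).
  x = 16: rhs = 6, matching y values: 11, 12 (2 points).
  x = 17: rhs = 4, matching y values: 2, 21 (2 points).
  x = 18: rhs = 12, matching y values: 9, 14 (2 points).
  x = 19: rhs = 13, matching y values: 6, 17 (2 points).
  x = 20: rhs = 13, matching y values: 6, 17 (2 points).
  x = 21: rhs = 18, matching y values: 8, 15 (2 points).
  x = 22: rhs = 11, matching y values: none (0 points).
Total affine count: 32.
Full point count |E(F_23)| = 32 + 1 = 33.
Hasse bound: |33 − (23+1)| = |9| = 9 ≤ 2√23 ≈ 9.5917 ✓.


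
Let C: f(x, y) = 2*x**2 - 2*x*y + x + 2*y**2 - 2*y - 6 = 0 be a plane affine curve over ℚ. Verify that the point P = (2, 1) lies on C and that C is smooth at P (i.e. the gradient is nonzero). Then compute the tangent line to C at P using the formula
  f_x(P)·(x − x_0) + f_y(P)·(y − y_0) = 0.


Tangent line at P: 7*x - 2*y - 12 = 0.

Step 1: f(2, 1) = 0, so P lies on C.
Step 2: partial derivatives
  f_x(x, y) = 4*x - 2*y + 1, f_y(x, y) = -2*x + 4*y - 2.
  f_x(P) = 7, f_y(P) = -2 (gradient nonzero, so P is smooth).
Step 3: tangent line at P: 7·(x − 2) + -2·(y − 1) = 0.
Expanding: 7*x - 2*y - 12 = 0.


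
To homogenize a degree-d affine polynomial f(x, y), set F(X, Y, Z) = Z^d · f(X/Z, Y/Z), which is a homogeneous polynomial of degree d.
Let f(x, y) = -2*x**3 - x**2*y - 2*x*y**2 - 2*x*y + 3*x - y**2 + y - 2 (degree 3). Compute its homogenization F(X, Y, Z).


F(X, Y, Z) = -2*X**3 - X**2*Y - 2*X*Y**2 - 2*X*Y*Z + 3*X*Z**2 - Y**2*Z + Y*Z**2 - 2*Z**3

deg(f) = 3.
Substitute x = X/Z, y = Y/Z into f, then multiply by Z^3.
  monomial -2·x^3·y^0 ↦ -2·X^3·Y^0·Z^0.
  monomial -1·x^2·y^1 ↦ -1·X^2·Y^1·Z^0.
  monomial -2·x^1·y^2 ↦ -2·X^1·Y^2·Z^0.
  monomial -2·x^1·y^1 ↦ -2·X^1·Y^1·Z^1.
  monomial 3·x^1·y^0 ↦ 3·X^1·Y^0·Z^2.
  monomial -1·x^0·y^2 ↦ -1·X^0·Y^2·Z^1.
  monomial 1·x^0·y^1 ↦ 1·X^0·Y^1·Z^2.
  monomial -2·x^0·y^0 ↦ -2·X^0·Y^0·Z^3.
Collecting: F(X, Y, Z) = -2*X**3 - X**2*Y - 2*X*Y**2 - 2*X*Y*Z + 3*X*Z**2 - Y**2*Z + Y*Z**2 - 2*Z**3.


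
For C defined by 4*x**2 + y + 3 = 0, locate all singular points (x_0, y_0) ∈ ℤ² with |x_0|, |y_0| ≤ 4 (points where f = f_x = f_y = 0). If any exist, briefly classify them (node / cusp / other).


No singular points in the scanned grid; C is smooth there.

Compute partial derivatives:
  f_x = 8*x.
  f_y = 1.
f_y = 1 is a nonzero constant, so f_y never vanishes: no point (x, y) can satisfy f = f_x = f_y = 0. In particular no (x, y) ∈ {−4, ..., 4}² is singular; the curve is smooth.


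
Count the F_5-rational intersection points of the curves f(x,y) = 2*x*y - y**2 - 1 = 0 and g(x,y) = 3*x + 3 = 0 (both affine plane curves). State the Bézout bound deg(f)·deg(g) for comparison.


Common zeros: {(4, 4)}; count = 1; Bézout bound = 2.

deg(f) = 2, deg(g) = 1, so Bézout bound = 2.
Scan x ∈ F_5. For each x, list the y ∈ F_5 with f(x, y) ≡ 0 and those with g(x, y) ≡ 0 (mod 5); the common zeros in that column are the intersection.
  x = 0: f ≡ 0 at y ∈ {2, 3}; g ≡ 0 at y ∈ ∅; common: ∅.
  x = 1: f ≡ 0 at y ∈ {1}; g ≡ 0 at y ∈ ∅; common: ∅.
  x = 2: f ≡ 0 at y ∈ ∅; g ≡ 0 at y ∈ ∅; common: ∅.
  x = 3: f ≡ 0 at y ∈ ∅; g ≡ 0 at y ∈ ∅; common: ∅.
  x = 4: f ≡ 0 at y ∈ {4}; g ≡ 0 at y ∈ {0, 1, 2, 3, 4}; common: {4}.
Collecting: common zeros = {(4, 4)}, so the count is 1.
Comparison with the Bézout bound: 1 ≤ 2 = deg(f)·deg(g), as expected for curves with no common component (the affine F_5-count falls short of the bound because intersections may lie at infinity, over extension fields, or carry multiplicity).


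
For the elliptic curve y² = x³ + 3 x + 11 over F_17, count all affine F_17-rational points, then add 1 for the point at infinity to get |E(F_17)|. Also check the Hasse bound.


Affine points = {(1, 7), (1, 10), (2, 5), (2, 12), (3, 8), (3, 9), (4, 6), (4, 11), (5, 7), (5, 10), (7, 1), (7, 16), (9, 6), (9, 11), (10, 2), (10, 15), (11, 7), (11, 10), (14, 3), (14, 14)}; affine count = 20; |E(F_17)| = 21.

Discriminant check: Δ ∝ 4a³ + 27b² = 4·3³ + 27·11² = 4·27 + 27·121 ≡ 9 (mod 17). Nonzero ⇒ E is nonsingular.
For each x ∈ F_17, compute rhs = x³ + 3·x + 11 mod 17, then count y ∈ F_17 with y² ≡ rhs.
  x = 0: rhs = 11, matching y values: none (0 points).
  x = 1: rhs = 15, matching y values: 7, 10 (2 points).
  x = 2: rhs = 8, matching y values: 5, 12 (2 points).
  x = 3: rhs = 13, matching y values: 8, 9 (2 points).
  x = 4: rhs = 2, matching y values: 6, 11 (2 points).
  x = 5: rhs = 15, matching y values: 7, 10 (2 points).
  x = 6: rhs = 7, matching y values: none (0 points).
  x = 7: rhs = 1, matching y values: 1, 16 (2 points).
  x = 8: rhs = 3, matching y values: none (0 points).
  x = 9: rhs = 2, matching y values: 6, 11 (2 points).
  x = 10: rhs = 4, matching y values: 2, 15 (2 points).
  x = 11: rhs = 15, matching y values: 7, 10 (2 points).
  x = 12: rhs = 7, matching y values: none (0 points).
  x = 13: rhs = 3, matching y values: none (0 points).
  x = 14: rhs = 9, matching y values: 3, 14 (2 points).
  x = 15: rhs = 14, matching y values: none (0 points).
  x = 16: rhs = 7, matching y values: none (0 points).
Total affine count: 20.
Full point count |E(F_17)| = 20 + 1 = 21.
Hasse bound: |21 − (17+1)| = |3| = 3 ≤ 2√17 ≈ 8.2462 ✓.


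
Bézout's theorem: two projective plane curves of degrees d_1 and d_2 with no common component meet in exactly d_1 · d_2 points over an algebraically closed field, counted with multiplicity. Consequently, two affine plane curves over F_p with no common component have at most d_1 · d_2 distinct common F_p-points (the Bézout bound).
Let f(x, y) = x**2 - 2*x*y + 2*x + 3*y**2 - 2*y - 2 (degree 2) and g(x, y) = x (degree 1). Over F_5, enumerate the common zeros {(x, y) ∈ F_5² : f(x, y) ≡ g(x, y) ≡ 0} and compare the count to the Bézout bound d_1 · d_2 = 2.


Common zeros: ∅; count = 0; Bézout bound = 2.

deg(f) = 2, deg(g) = 1, so Bézout bound = 2.
Scan x ∈ F_5. For each x, list the y ∈ F_5 with f(x, y) ≡ 0 and those with g(x, y) ≡ 0 (mod 5); the common zeros in that column are the intersection.
  x = 0: f ≡ 0 at y ∈ ∅; g ≡ 0 at y ∈ {0, 1, 2, 3, 4}; common: ∅.
  x = 1: f ≡ 0 at y ∈ {1, 2}; g ≡ 0 at y ∈ ∅; common: ∅.
  x = 2: f ≡ 0 at y ∈ {3, 4}; g ≡ 0 at y ∈ ∅; common: ∅.
  x = 3: f ≡ 0 at y ∈ ∅; g ≡ 0 at y ∈ ∅; common: ∅.
  x = 4: f ≡ 0 at y ∈ {1, 4}; g ≡ 0 at y ∈ ∅; common: ∅.
Collecting: common zeros = ∅, so the count is 0.
Comparison with the Bézout bound: 0 ≤ 2 = deg(f)·deg(g), as expected for curves with no common component (the affine F_5-count falls short of the bound because intersections may lie at infinity, over extension fields, or carry multiplicity).


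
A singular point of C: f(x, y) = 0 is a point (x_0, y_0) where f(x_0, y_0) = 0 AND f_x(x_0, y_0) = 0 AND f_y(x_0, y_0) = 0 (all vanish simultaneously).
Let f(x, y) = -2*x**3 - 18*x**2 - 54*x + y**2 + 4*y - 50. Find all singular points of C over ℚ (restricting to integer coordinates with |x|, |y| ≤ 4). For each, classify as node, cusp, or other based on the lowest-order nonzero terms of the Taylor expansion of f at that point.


Singular points: {(-3, -2)}; classification: cusp.

Compute partial derivatives:
  f_x = -6*x**2 - 36*x - 54.
  f_y = 2*y + 4.
Scan x_0 ∈ {−4, ..., 4}. For each x_0, f_y(x_0, y) is a polynomial in y; find its integer roots y ∈ {−4, ..., 4}, then test f_x and f at those candidates.
  x = -4: f_y(-4, y) = 2*y + 4; vanishes at y ∈ {-2}. (-4, -2): f_x = -6 ≠ 0.
  x = -3: f_y(-3, y) = 2*y + 4; vanishes at y ∈ {-2}. (-3, -2): f_x = 0, f = 0 — SINGULAR.
  x = -2: f_y(-2, y) = 2*y + 4; vanishes at y ∈ {-2}. (-2, -2): f_x = -6 ≠ 0.
  x = -1: f_y(-1, y) = 2*y + 4; vanishes at y ∈ {-2}. (-1, -2): f_x = -24 ≠ 0.
  x = 0: f_y(0, y) = 2*y + 4; vanishes at y ∈ {-2}. (0, -2): f_x = -54 ≠ 0.
  x = 1: f_y(1, y) = 2*y + 4; vanishes at y ∈ {-2}. (1, -2): f_x = -96 ≠ 0.
  x = 2: f_y(2, y) = 2*y + 4; vanishes at y ∈ {-2}. (2, -2): f_x = -150 ≠ 0.
  x = 3: f_y(3, y) = 2*y + 4; vanishes at y ∈ {-2}. (3, -2): f_x = -216 ≠ 0.
  x = 4: f_y(4, y) = 2*y + 4; vanishes at y ∈ {-2}. (4, -2): f_x = -294 ≠ 0.
Only singular point on the grid: (-3, -2).
Classify: substitute x = -3 + u, y = -2 + v and expand: f = -2*u**3 + v**2.
No constant or linear terms (consistent with a singular point). Quadratic part: v**2. Cubic part: -2*u**3.
The quadratic part v**2 is a perfect square, so there is a single (double) tangent line v = 0, i.e. y = -2. Restricting the cubic part to that line (v = 0) leaves -2*u**3 ≠ 0, so f is not divisible by v and the branch is v² ≈ 2*u**3 to lowest order — this is a cusp.
Classification: cusp.


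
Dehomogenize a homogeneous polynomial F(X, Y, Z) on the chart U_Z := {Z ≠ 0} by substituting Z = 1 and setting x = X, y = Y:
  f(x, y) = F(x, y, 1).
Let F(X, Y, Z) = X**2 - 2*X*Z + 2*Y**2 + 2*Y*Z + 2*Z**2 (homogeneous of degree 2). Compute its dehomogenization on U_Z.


f(x, y) = x**2 - 2*x + 2*y**2 + 2*y + 2

On U_Z we set Z = 1. Each monomial c·X^i·Y^j·Z^k in F becomes c·x^i·y^j·1^k = c·x^i·y^j.
Substituting Z = 1: F(X, Y, 1) = x**2 - 2*x + 2*y**2 + 2*y + 2.
Note: deg(f) ≤ deg(F) = 2; strict inequality happens when F is divisible by Z (lost terms).


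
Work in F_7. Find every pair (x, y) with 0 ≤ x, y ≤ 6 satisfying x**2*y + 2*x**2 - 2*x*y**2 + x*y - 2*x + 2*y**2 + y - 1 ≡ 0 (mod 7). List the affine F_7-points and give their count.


Affine F_7-points: {(0, 4), (0, 6), (1, 5), (3, 2), (3, 3), (5, 4), (5, 6), (6, 2), (6, 3)}; count = 9.

For each of the 49 pairs (x, y) ∈ F_7², evaluate f(x, y) mod 7. Record the zeros.
  x = 0: [0↦6, 1↦2, 2↦2, 3↦6, 4↦0, 5↦5, 6↦0]  zeros at y ∈ {4, 6}
  x = 1: [0↦6, 1↦2, 2↦5, 3↦1, 4↦4, 5↦0, 6↦3]  zeros at y ∈ {5}
  x = 2: [0↦3, 1↦1, 2↦2, 3↦6, 4↦6, 5↦2, 6↦1]  zeros at y ∈ ∅
  x = 3: [0↦4, 1↦6, 2↦0, 3↦0, 4↦6, 5↦4, 6↦1]  zeros at y ∈ {2, 3}
  x = 4: [0↦2, 1↦3, 2↦6, 3↦4, 4↦4, 5↦6, 6↦3]  zeros at y ∈ ∅
  x = 5: [0↦4, 1↦6, 2↦6, 3↦4, 4↦0, 5↦1, 6↦0]  zeros at y ∈ {4, 6}
  x = 6: [0↦3, 1↦1, 2↦0, 3↦0, 4↦1, 5↦3, 6↦6]  zeros at y ∈ {2, 3}
Collecting zeros: affine points = {(0, 4), (0, 6), (1, 5), (3, 2), (3, 3), (5, 4), (5, 6), (6, 2), (6, 3)}.
Total count |C(F_7)_aff| = 9.


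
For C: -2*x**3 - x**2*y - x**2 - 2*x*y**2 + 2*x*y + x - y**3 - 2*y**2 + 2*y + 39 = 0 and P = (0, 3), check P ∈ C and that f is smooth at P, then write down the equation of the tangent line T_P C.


Tangent line at P: -11*x - 37*y + 111 = 0.

Step 1: f(0, 3) = 0, so P lies on C.
Step 2: partial derivatives
  f_x(x, y) = -6*x**2 - 2*x*y - 2*x - 2*y**2 + 2*y + 1, f_y(x, y) = -x**2 - 4*x*y + 2*x - 3*y**2 - 4*y + 2.
  f_x(P) = -11, f_y(P) = -37 (gradient nonzero, so P is smooth).
Step 3: tangent line at P: -11·(x − 0) + -37·(y − 3) = 0.
Expanding: -11*x - 37*y + 111 = 0.


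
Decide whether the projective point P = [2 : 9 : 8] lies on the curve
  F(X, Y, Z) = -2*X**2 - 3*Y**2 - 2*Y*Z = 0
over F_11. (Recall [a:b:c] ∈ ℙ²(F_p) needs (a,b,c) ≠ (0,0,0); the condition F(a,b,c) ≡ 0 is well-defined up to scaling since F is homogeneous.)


F(2,9,8) ≡ 1 (mod 11); P is NOT on the curve.

Evaluate F(2, 9, 8) term-by-term (mod 11).
  -2*X**2 ↦ -2·4·1·1 = -8
  -3*Y**2 ↦ -3·1·81·1 = -243
  -2*Y*Z ↦ -2·1·9·8 = -144
Sum: F(2, 9, 8) = (-8) + (-243) + (-144) = -395.
Reducing mod 11: -395 ≡ 1 (mod 11).
Since F(a, b, c) ≡ 1 ≠ 0 (mod 11), P does NOT lie on the curve.


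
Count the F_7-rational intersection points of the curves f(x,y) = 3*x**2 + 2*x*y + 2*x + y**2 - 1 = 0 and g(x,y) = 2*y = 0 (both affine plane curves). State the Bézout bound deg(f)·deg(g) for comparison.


Common zeros: {(5, 0), (6, 0)}; count = 2; Bézout bound = 2.

deg(f) = 2, deg(g) = 1, so Bézout bound = 2.
Scan x ∈ F_7. For each x, list the y ∈ F_7 with f(x, y) ≡ 0 and those with g(x, y) ≡ 0 (mod 7); the common zeros in that column are the intersection.
  x = 0: f ≡ 0 at y ∈ {1, 6}; g ≡ 0 at y ∈ {0}; common: ∅.
  x = 1: f ≡ 0 at y ∈ {1, 4}; g ≡ 0 at y ∈ {0}; common: ∅.
  x = 2: f ≡ 0 at y ∈ ∅; g ≡ 0 at y ∈ {0}; common: ∅.
  x = 3: f ≡ 0 at y ∈ ∅; g ≡ 0 at y ∈ {0}; common: ∅.
  x = 4: f ≡ 0 at y ∈ ∅; g ≡ 0 at y ∈ {0}; common: ∅.
  x = 5: f ≡ 0 at y ∈ {0, 4}; g ≡ 0 at y ∈ {0}; common: {0}.
  x = 6: f ≡ 0 at y ∈ {0, 2}; g ≡ 0 at y ∈ {0}; common: {0}.
Collecting: common zeros = {(5, 0), (6, 0)}, so the count is 2.
Comparison with the Bézout bound: 2 ≤ 2 = deg(f)·deg(g), as expected for curves with no common component (the bound is attained).


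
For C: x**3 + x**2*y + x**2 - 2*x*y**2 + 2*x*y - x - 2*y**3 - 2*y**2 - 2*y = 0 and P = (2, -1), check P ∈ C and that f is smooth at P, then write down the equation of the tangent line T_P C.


Tangent line at P: 7*x + 12*y - 2 = 0.

Step 1: f(2, -1) = 0, so P lies on C.
Step 2: partial derivatives
  f_x(x, y) = 3*x**2 + 2*x*y + 2*x - 2*y**2 + 2*y - 1, f_y(x, y) = x**2 - 4*x*y + 2*x - 6*y**2 - 4*y - 2.
  f_x(P) = 7, f_y(P) = 12 (gradient nonzero, so P is smooth).
Step 3: tangent line at P: 7·(x − 2) + 12·(y − -1) = 0.
Expanding: 7*x + 12*y - 2 = 0.


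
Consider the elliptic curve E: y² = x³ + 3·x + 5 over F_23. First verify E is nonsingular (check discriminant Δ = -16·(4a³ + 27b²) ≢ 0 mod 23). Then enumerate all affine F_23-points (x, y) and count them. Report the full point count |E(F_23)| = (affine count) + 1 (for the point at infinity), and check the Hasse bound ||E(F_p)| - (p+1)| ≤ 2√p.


Affine points = {(1, 3), (1, 20), (3, 8), (3, 15), (4, 9), (4, 14), (6, 3), (6, 20), (7, 1), (7, 22), (8, 9), (8, 14), (9, 5), (9, 18), (10, 0), (11, 9), (11, 14), (14, 10), (14, 13), (16, 3), (16, 20), (17, 1), (17, 22), (18, 7), (18, 16), (22, 1), (22, 22)}; affine count = 27; |E(F_23)| = 28.

Discriminant check: Δ ∝ 4a³ + 27b² = 4·3³ + 27·5² = 4·27 + 27·25 ≡ 1 (mod 23). Nonzero ⇒ E is nonsingular.
For each x ∈ F_23, compute rhs = x³ + 3·x + 5 mod 23, then count y ∈ F_23 with y² ≡ rhs.
  x = 0: rhs = 5, matching y values: none (0 points).
  x = 1: rhs = 9, matching y values: 3, 20 (2 points).
  x = 2: rhs = 19, matching y values: none (0 points).
  x = 3: rhs = 18, matching y values: 8, 15 (2 points).
  x = 4: rhs = 12, matching y values: 9, 14 (2 points).
  x = 5: rhs = 7, matching y values: none (0 points).
  x = 6: rhs = 9, matching y values: 3, 20 (2 points).
  x = 7: rhs = 1, matching y values: 1, 22 (2 points).
  x = 8: rhs = 12, matching y values: 9, 14 (2 points).
  x = 9: rhs = 2, matching y values: 5, 18 (2 points).
  x = 10: rhs = 0, matching y values: 0 (1 points).
  x = 11: rhs = 12, matching y values: 9, 14 (2 points).
  x = 12: rhs = 21, matching y values: none (0 points).
  x = 13: rhs = 10, matching y values: none (0 points).
  x = 14: rhs = 8, matching y values: 10, 13 (2 points).
  x = 15: rhs = 21, matching y values: none (0 points).
  x = 16: rhs = 9, matching y values: 3, 20 (2 points).
  x = 17: rhs = 1, matching y values: 1, 22 (2 points).
  x = 18: rhs = 3, matching y values: 7, 16 (2 points).
  x = 19: rhs = 21, matching y values: none (0 points).
  x = 20: rhs = 15, matching y values: none (0 points).
  x = 21: rhs = 14, matching y values: none (0 points).
  x = 22: rhs = 1, matching y values: 1, 22 (2 points).
Total affine count: 27.
Full point count |E(F_23)| = 27 + 1 = 28.
Hasse bound: |28 − (23+1)| = |4| = 4 ≤ 2√23 ≈ 9.5917 ✓.
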